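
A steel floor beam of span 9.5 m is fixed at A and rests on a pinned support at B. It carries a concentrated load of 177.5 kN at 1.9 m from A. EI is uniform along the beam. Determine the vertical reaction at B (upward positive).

R_B = 9.94 kN

Release the roller at B. Primary structure: cantilever fixed at A.
Free-end deflection of the primary structure under the applied loading (downward +):
  point load 177.5 at a = 1.9: Pa²(3L − a)/(6EI) = 2841/EI
Tip deflection under a unit load at B: L³/(3EI) = 285.8/EI.
The prop prevents deflection at B: R_B = δ_0/δ_{BB} = 2841/285.8 = 9.94 kN.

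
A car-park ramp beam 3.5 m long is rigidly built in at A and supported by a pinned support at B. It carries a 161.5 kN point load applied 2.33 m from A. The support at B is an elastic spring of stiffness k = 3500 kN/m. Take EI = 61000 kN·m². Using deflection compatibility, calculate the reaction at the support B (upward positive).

R_B = 37.64 kN

Choose R_B as the redundant. The primary structure is the cantilever fixed at A.
Deflection at B on the released cantilever, summing each load's contribution:
  point load 161.5 at a = 2.33: Pa²(3L − a)/(6EI) = 1194/EI
Flexibility coefficient — unit upward force at B: δ_{BB} = L³/(3EI) = 14.29/EI.
With EI = 61000 kN·m²: δ_0 = 0.019572 m and δ_{BB} = 0.000234 m/kN.
Compatibility — the spring shortens by R_B/k under the reaction it provides: δ_0 − R_B·δ_{BB} = R_B/k. With 1/k = 0.000286 m/kN, R_B = δ_0 / (δ_{BB} + 1/k) = 0.019572 / (0.000234 + 0.000286) = 37.64 kN.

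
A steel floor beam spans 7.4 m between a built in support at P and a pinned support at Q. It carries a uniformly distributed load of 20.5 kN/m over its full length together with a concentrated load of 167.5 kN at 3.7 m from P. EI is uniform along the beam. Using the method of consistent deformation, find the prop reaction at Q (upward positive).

R_Q = 109.2 kN

Release the roller at Q. Primary structure: cantilever fixed at P.
Downward deflection at the released point Q due to the loads:
  UDL 20.5: wL⁴/(8EI) = 7684/EI
  point load 167.5 at a = 3.7: Pa²(3L − a)/(6EI) = 7070/EI
  δ_0 = 14754/EI
Flexibility coefficient — unit upward force at Q: δ_{QQ} = L³/(3EI) = 135.1/EI.
Compatibility at Q: δ_0 − R_Q·δ_{QQ} = 0, so R_Q = 14754/135.1 = 109.2 kN.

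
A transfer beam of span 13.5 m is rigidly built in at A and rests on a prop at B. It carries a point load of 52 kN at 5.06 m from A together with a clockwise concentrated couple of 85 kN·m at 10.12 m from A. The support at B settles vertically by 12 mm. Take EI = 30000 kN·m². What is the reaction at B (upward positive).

Take the reaction at B as the redundant and release it; the primary structure is a cantilever fixed at A.
Free-end deflection of the primary structure under the applied loading (downward +):
  point load 52 at a = 5.06: Pa²(3L − a)/(6EI) = 7864/EI
  clockwise couple 85 at a = 10.12: M₀a(2L − a)/(2EI) = 7260/EI
  δ_0 = 15124/EI
Flexibility coefficient — unit upward force at B: δ_{BB} = L³/(3EI) = 820.1/EI.
With EI = 30000 kN·m²: δ_0 = 0.50414 m and δ_{BB} = 0.027338 m/kN.
Compatibility — the beam at B must follow the support down by 0.012 m: δ_0 − R_B·δ_{BB} = 0.012, so R_B = (0.50414 − 0.012)/0.027338 = 18 kN.

R_B = 18 kN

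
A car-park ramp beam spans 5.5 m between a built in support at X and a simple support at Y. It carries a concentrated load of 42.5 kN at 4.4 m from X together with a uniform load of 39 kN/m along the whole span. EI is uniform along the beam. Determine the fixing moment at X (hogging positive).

Remove the prop at Y; the released (primary) structure is a cantilever built in at X.
Deflection at Y on the released cantilever, summing each load's contribution:
  point load 42.5 at a = 4.4: Pa²(3L − a)/(6EI) = 1659/EI
  UDL 39: wL⁴/(8EI) = 4461/EI
  δ_0 = 6120/EI
Tip deflection under a unit load at Y: L³/(3EI) = 55.46/EI.
Compatibility at Y: δ_0 − R_Y·δ_{YY} = 0, so R_Y = 6120/55.46 = 110.4 kN.
Moment equilibrium about X: M_X = Σ(load moments about X) − R_Y·L = 776.9 − 110.4×5.5 = 169.9 kN·m.

M_X = 169.9 kN·m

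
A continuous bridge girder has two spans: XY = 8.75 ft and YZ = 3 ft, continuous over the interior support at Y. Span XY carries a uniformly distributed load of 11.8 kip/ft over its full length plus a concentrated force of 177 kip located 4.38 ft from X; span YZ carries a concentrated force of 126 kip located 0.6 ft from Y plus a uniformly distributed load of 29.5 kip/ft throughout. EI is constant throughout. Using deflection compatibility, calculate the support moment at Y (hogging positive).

Insert a hinge at Y; M_Y is the redundant, and each span becomes simply supported.
Discontinuity in slope at Y on the released structure — sum the simple-span end rotations:
  span XY: UDL 11.8: wL³/(24EI) = 329.4/EI
  span XY: point load 177 at a = 4.38: Pab(L + a)/(6LEI) = 847.3/EI
  span YZ: point load 126 at a = 0.6: Pab(L + b)/(6LEI) = 54.43/EI
  span YZ: UDL 29.5: wL³/(24EI) = 33.19/EI
  relative rotation θ_0 = (1177 + 87.62)/EI = 1264/EI
A unit hogging moment at Y produces rotation L₁/(3EI) + L₂/(3EI) = 3.917/EI.
Compatibility: M_Y·(L₁+L₂)/(3EI) = θ_0, giving M_Y = 322.8 kip·ft (hogging).

M_Y = 322.8 kip·ft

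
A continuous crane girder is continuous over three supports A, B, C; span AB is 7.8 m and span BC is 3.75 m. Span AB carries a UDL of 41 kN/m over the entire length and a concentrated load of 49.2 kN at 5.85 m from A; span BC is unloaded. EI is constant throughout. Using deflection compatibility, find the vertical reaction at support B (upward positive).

R_B = 296.7 kN

Take M_B as the redundant. Released structure: two simple spans AB and BC with a hinge at B.
Discontinuity in slope at B on the released structure — sum the simple-span end rotations:
  span AB: UDL 41: wL³/(24EI) = 810.7/EI
  span AB: point load 49.2 at a = 5.85: Pab(L + a)/(6LEI) = 163.7/EI
  relative rotation θ_0 = (974.4 + 0)/EI = 974.4/EI
A unit hogging moment at B produces rotation L₁/(3EI) + L₂/(3EI) = 3.85/EI.
Compatibility: M_B·(L₁+L₂)/(3EI) = θ_0, giving M_B = 253.1 kN·m (hogging).
Span AB, ΣM about A with M_B applied at B: R_B^{AB}·7.8 = 1535 + 253.1, so R_B^{AB} = 229.2 kN and R_A = 369 − 229.2 = 139.8 kN.
Span BC, ΣM about C: R_B^{BC}·3.75 = 0 + 253.1, so R_B^{BC} = 67.49 kN and R_C = 0 − 67.49 = -67.49 kN.
R_B = 229.2 + 67.49 = 296.7 kN.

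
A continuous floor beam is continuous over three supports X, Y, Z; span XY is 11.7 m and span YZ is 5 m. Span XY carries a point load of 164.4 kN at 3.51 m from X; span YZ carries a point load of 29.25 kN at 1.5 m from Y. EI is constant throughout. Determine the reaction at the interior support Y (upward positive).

R_Y = 124.5 kN

Insert a hinge at Y; M_Y is the redundant, and each span becomes simply supported.
Rotations at Y on the released spans (each span's end-slope, ×1/EI):
  span XY: point load 164.4 at a = 3.51: Pab(L + a)/(6LEI) = 1024/EI
  span YZ: point load 29.25 at a = 1.5: Pab(L + b)/(6LEI) = 43.51/EI
  relative rotation θ_0 = (1024 + 43.51)/EI = 1067/EI
A unit hogging moment at Y produces rotation L₁/(3EI) + L₂/(3EI) = 5.567/EI.
Slope continuity at Y: θ_0 = M_Y·5.567/EI, so M_Y = 1067/5.567 = 191.8 kN·m (hogging).
Span XY, ΣM about X with M_Y applied at Y: R_Y^{XY}·11.7 = 577 + 191.8, so R_Y^{XY} = 65.71 kN and R_X = 164.4 − 65.71 = 98.69 kN.
Span YZ, ΣM about Z: R_Y^{YZ}·5 = 102.4 + 191.8, so R_Y^{YZ} = 58.83 kN and R_Z = 29.25 − 58.83 = -29.58 kN.
R_Y = 65.71 + 58.83 = 124.5 kN.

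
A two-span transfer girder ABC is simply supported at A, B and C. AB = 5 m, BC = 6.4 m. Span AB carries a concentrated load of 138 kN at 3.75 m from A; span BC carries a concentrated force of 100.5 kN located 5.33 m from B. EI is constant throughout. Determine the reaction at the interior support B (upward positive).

R_B = 148.4 kN

Insert a hinge at B; M_B is the redundant, and each span becomes simply supported.
Discontinuity in slope at B on the released structure — sum the simple-span end rotations:
  span AB: point load 138 at a = 3.75: Pab(L + a)/(6LEI) = 188.7/EI
  span BC: point load 100.5 at a = 5.33: Pab(L + b)/(6LEI) = 111.5/EI
  relative rotation θ_0 = (188.7 + 111.5)/EI = 300.2/EI
A unit hogging moment at B produces rotation L₁/(3EI) + L₂/(3EI) = 3.8/EI.
Slope continuity at B: θ_0 = M_B·3.8/EI, so M_B = 300.2/3.8 = 78.99 kN·m (hogging).
Span AB, ΣM about A with M_B applied at B: R_B^{AB}·5 = 517.5 + 78.99, so R_B^{AB} = 119.3 kN and R_A = 138 − 119.3 = 18.7 kN.
Span BC, ΣM about C: R_B^{BC}·6.4 = 107.5 + 78.99, so R_B^{BC} = 29.14 kN and R_C = 100.5 − 29.14 = 71.36 kN.
R_B = 119.3 + 29.14 = 148.4 kN.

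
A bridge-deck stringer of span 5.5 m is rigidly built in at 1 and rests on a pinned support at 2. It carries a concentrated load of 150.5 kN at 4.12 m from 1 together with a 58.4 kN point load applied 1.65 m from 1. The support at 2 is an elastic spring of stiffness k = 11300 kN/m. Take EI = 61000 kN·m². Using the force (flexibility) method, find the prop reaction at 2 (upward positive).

R_2 = 93.08 kN

Release the roller at 2. Primary structure: cantilever fixed at 1.
Primary-structure tip deflection at 2 by superposition:
  point load 150.5 at a = 4.12: Pa²(3L − a)/(6EI) = 5271/EI
  point load 58.4 at a = 1.65: Pa²(3L − a)/(6EI) = 393.5/EI
  δ_0 = 5665/EI
Tip deflection under a unit load at 2: L³/(3EI) = 55.46/EI.
With EI = 61000 kN·m²: δ_0 = 0.092862 m and δ_{22} = 0.000909 m/kN.
Compatibility — the spring shortens by R_2/k under the reaction it provides: δ_0 − R_2·δ_{22} = R_2/k. With 1/k = 0.000088 m/kN, R_2 = δ_0 / (δ_{22} + 1/k) = 0.092862 / (0.000909 + 0.000088) = 93.08 kN.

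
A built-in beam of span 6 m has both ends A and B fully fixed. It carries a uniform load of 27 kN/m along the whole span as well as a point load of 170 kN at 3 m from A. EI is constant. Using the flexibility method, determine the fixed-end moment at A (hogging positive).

M_A = 208.5 kN·m

Release both end moments; the primary structure is a simply-supported span AB with redundants M_A and M_B.
End rotations of the released simple span under the applied load (×1/EI):
  at A: UDL 27: wL³/(24EI) = 243/EI
  at B: UDL 27: wL³/(24EI) = 243/EI
  at A: point load 170 at a = 3: Pab(L + b)/(6LEI) = 382.5/EI
  at B: point load 170 at a = 3: Pab(L + a)/(6LEI) = 382.5/EI
  θ_A0 = 625.5/EI,  θ_B0 = 625.5/EI
Flexibility coefficients: a unit moment at one end gives L/(3EI) there and L/(6EI) at the far end, so f₁₁ = f₂₂ = 2/EI and f₁₂ = f₂₁ = 1/EI.
Compatibility — zero rotation at each built-in end:
  2 M_A + 1 M_B = 625.5
  1 M_A + 2 M_B = 625.5
Solving the pair gives M_A = 208.5 kN·m and M_B = 208.5 kN·m (hogging).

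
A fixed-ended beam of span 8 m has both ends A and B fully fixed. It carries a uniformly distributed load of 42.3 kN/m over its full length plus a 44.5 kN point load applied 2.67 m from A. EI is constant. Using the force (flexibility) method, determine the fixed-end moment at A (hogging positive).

Take the two fixed-end moments M_A, M_B as redundants; the released structure is the simple span AB.
Simple-span end rotations at A and B under the given loads:
  at A: UDL 42.3: wL³/(24EI) = 902.4/EI
  at B: UDL 42.3: wL³/(24EI) = 902.4/EI
  at A: point load 44.5 at a = 2.67: Pab(L + b)/(6LEI) = 175.9/EI
  at B: point load 44.5 at a = 2.67: Pab(L + a)/(6LEI) = 140.8/EI
  θ_A0 = 1078/EI,  θ_B0 = 1043/EI
Flexibility coefficients: a unit moment at one end gives L/(3EI) there and L/(6EI) at the far end, so f₁₁ = f₂₂ = 2.667/EI and f₁₂ = f₂₁ = 1.333/EI.
Compatibility — zero rotation at each built-in end:
  2.667 M_A + 1.333 M_B = 1078
  1.333 M_A + 2.667 M_B = 1043
Solving the pair gives M_A = 278.3 kN·m and M_B = 252 kN·m (hogging).

M_A = 278.3 kN·m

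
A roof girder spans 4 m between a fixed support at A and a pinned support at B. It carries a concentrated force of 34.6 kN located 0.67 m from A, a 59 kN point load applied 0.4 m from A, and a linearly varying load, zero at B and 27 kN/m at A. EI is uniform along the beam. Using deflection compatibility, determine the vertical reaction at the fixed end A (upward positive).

Remove the prop at B; the released (primary) structure is a cantilever built in at A.
Free-end deflection of the primary structure under the applied loading (downward +):
  point load 34.6 at a = 0.67: Pa²(3L − a)/(6EI) = 29.33/EI
  point load 59 at a = 0.4: Pa²(3L − a)/(6EI) = 18.25/EI
  triangular load, peak 27 at the fixed end: w₀L⁴/(30EI) = 230.4/EI
  δ_0 = 278/EI
Tip deflection under a unit load at B: L³/(3EI) = 21.33/EI.
Compatibility at B: δ_0 − R_B·δ_{BB} = 0, so R_B = 278/21.33 = 13.03 kN.
Vertical equilibrium: R_A = ΣP − R_B = 147.6 − 13.03 = 134.6 kN.

R_A = 134.6 kN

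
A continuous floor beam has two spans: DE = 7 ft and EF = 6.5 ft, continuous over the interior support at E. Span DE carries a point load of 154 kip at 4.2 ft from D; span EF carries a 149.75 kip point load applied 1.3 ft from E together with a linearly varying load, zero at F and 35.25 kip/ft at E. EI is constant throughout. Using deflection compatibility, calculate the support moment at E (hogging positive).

M_E = 222.6 kip·ft

Take M_E as the redundant. Released structure: two simple spans DE and EF with a hinge at E.
End slopes at the hinge E, treating each span as simply supported:
  span DE: point load 154 at a = 4.2: Pab(L + a)/(6LEI) = 482.9/EI
  span EF: point load 149.75 at a = 1.3: Pab(L + b)/(6LEI) = 303.7/EI
  span EF: triangular load, peak 35.25: w₀L³/(45EI) = 215.1/EI
  relative rotation θ_0 = (482.9 + 518.8)/EI = 1002/EI
A unit hogging moment at E produces rotation L₁/(3EI) + L₂/(3EI) = 4.5/EI.
Slope continuity at E: θ_0 = M_E·4.5/EI, so M_E = 1002/4.5 = 222.6 kip·ft (hogging).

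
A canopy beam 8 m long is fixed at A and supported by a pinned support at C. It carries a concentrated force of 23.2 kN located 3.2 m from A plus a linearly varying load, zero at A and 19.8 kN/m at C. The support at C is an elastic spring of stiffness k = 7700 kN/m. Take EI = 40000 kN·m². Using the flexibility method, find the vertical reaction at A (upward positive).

Release the roller at C. Primary structure: cantilever fixed at A.
Downward deflection at the released point C due to the loads:
  point load 23.2 at a = 3.2: Pa²(3L − a)/(6EI) = 823.6/EI
  triangular load, peak 19.8 at the free end: 11w₀L⁴/(120EI) = 7434/EI
  δ_0 = 8258/EI
Tip deflection under a unit load at C: L³/(3EI) = 170.7/EI.
With EI = 40000 kN·m²: δ_0 = 0.20645 m and δ_{CC} = 0.004267 m/kN.
Compatibility — the spring shortens by R_C/k under the reaction it provides: δ_0 − R_C·δ_{CC} = R_C/k. With 1/k = 0.00013 m/kN, R_C = δ_0 / (δ_{CC} + 1/k) = 0.20645 / (0.004267 + 0.00013) = 46.96 kN.
Vertical equilibrium: R_A = ΣP − R_C = 102.4 − 46.96 = 55.44 kN.

R_A = 55.44 kN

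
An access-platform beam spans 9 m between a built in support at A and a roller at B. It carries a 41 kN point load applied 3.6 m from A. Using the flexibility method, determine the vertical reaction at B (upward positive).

Release the roller at B. Primary structure: cantilever fixed at A.
Deflection at B on the released cantilever, summing each load's contribution:
  point load 41 at a = 3.6: Pa²(3L − a)/(6EI) = 2072/EI
Flexibility coefficient — unit upward force at B: δ_{BB} = L³/(3EI) = 243/EI.
The prop prevents deflection at B: R_B = δ_0/δ_{BB} = 2072/243 = 8.528 kN.

R_B = 8.528 kN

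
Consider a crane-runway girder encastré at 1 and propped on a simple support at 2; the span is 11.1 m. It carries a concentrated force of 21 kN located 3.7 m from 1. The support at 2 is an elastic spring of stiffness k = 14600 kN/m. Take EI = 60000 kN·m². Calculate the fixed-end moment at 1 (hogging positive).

M_1 = 43.48 kN·m

Take the reaction at 2 as the redundant and release it; the primary structure is a cantilever fixed at 1.
Free-end deflection of the primary structure under the applied loading (downward +):
  point load 21 at a = 3.7: Pa²(3L − a)/(6EI) = 1418/EI
Tip deflection under a unit load at 2: L³/(3EI) = 455.9/EI.
With EI = 60000 kN·m²: δ_0 = 0.023638 m and δ_{22} = 0.007598 m/kN.
Compatibility — the spring shortens by R_2/k under the reaction it provides: δ_0 − R_2·δ_{22} = R_2/k. With 1/k = 0.000068 m/kN, R_2 = δ_0 / (δ_{22} + 1/k) = 0.023638 / (0.007598 + 0.000068) = 3.083 kN.
Moment equilibrium about 1: M_1 = Σ(load moments about 1) − R_2·L = 77.7 − 3.083×11.1 = 43.48 kN·m.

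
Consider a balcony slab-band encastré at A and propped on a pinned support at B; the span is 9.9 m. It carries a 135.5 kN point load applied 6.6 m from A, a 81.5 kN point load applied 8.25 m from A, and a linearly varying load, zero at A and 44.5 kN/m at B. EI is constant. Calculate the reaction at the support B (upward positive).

Remove the prop at B; the released (primary) structure is a cantilever built in at A.
Primary-structure tip deflection at B by superposition:
  point load 135.5 at a = 6.6: Pa²(3L − a)/(6EI) = 22724/EI
  point load 81.5 at a = 8.25: Pa²(3L − a)/(6EI) = 19831/EI
  triangular load, peak 44.5 at the free end: 11w₀L⁴/(120EI) = 39184/EI
  δ_0 = 81739/EI
Flexibility coefficient — unit upward force at B: δ_{BB} = L³/(3EI) = 323.4/EI.
Compatibility at B: δ_0 − R_B·δ_{BB} = 0, so R_B = 81739/323.4 = 252.7 kN.

R_B = 252.7 kN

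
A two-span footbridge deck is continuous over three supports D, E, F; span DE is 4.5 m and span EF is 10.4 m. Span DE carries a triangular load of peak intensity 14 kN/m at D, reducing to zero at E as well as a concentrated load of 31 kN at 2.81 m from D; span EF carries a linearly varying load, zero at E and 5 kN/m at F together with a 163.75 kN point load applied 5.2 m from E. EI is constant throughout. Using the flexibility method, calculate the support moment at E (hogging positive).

Insert a hinge at E; M_E is the redundant, and each span becomes simply supported.
End slopes at the hinge E, treating each span as simply supported:
  span DE: triangular load, peak 14: 7w₀L³/(360EI) = 24.81/EI
  span DE: point load 31 at a = 2.81: Pab(L + a)/(6LEI) = 39.86/EI
  span EF: triangular load, peak 5: 7w₀L³/(360EI) = 109.4/EI
  span EF: point load 163.75 at a = 5.2: Pab(L + b)/(6LEI) = 1107/EI
  relative rotation θ_0 = (64.66 + 1216)/EI = 1281/EI
A unit hogging moment at E produces rotation L₁/(3EI) + L₂/(3EI) = 4.967/EI.
Slope continuity at E: θ_0 = M_E·4.967/EI, so M_E = 1281/4.967 = 257.9 kN·m (hogging).

M_E = 257.9 kN·m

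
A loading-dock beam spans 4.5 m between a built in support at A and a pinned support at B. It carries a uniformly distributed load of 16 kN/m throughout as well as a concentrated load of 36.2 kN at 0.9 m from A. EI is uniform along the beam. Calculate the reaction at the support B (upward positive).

Release the roller at B. Primary structure: cantilever fixed at A.
Deflection at B on the released cantilever, summing each load's contribution:
  UDL 16: wL⁴/(8EI) = 820.1/EI
  point load 36.2 at a = 0.9: Pa²(3L − a)/(6EI) = 61.58/EI
  δ_0 = 881.7/EI
Tip deflection under a unit load at B: L³/(3EI) = 30.38/EI.
The prop prevents deflection at B: R_B = δ_0/δ_{BB} = 881.7/30.38 = 29.03 kN.

R_B = 29.03 kN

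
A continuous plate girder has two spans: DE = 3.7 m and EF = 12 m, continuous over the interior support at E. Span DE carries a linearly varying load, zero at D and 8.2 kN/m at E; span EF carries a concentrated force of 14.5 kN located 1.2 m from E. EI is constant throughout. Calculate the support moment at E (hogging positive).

M_E = 13.13 kN·m

Release continuity at E by inserting a hinge; the redundant is the internal moment M_E. The primary structure is two simply-supported spans DE and EF.
Rotations at E on the released spans (each span's end-slope, ×1/EI):
  span DE: triangular load, peak 8.2: w₀L³/(45EI) = 9.23/EI
  span EF: point load 14.5 at a = 1.2: Pab(L + b)/(6LEI) = 59.51/EI
  relative rotation θ_0 = (9.23 + 59.51)/EI = 68.74/EI
A unit hogging moment at E produces rotation L₁/(3EI) + L₂/(3EI) = 5.233/EI.
Slope continuity at E: θ_0 = M_E·5.233/EI, so M_E = 68.74/5.233 = 13.13 kN·m (hogging).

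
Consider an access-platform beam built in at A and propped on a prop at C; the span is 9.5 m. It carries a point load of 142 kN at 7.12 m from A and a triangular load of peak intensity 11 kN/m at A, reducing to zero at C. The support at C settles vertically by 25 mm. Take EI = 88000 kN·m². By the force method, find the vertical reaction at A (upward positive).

R_A = 101.7 kN

Take the reaction at C as the redundant and release it; the primary structure is a cantilever fixed at A.
Free-end deflection of the primary structure under the applied loading (downward +):
  point load 142 at a = 7.12: Pa²(3L − a)/(6EI) = 25651/EI
  triangular load, peak 11 at the fixed end: w₀L⁴/(30EI) = 2987/EI
  δ_0 = 28638/EI
Tip deflection under a unit load at C: L³/(3EI) = 285.8/EI.
With EI = 88000 kN·m²: δ_0 = 0.32543 m and δ_{CC} = 0.003248 m/kN.
Compatibility — the beam at C must follow the support down by 0.025 m: δ_0 − R_C·δ_{CC} = 0.025, so R_C = (0.32543 − 0.025)/0.003248 = 92.51 kN.
Vertical equilibrium: R_A = ΣP − R_C = 194.2 − 92.51 = 101.7 kN.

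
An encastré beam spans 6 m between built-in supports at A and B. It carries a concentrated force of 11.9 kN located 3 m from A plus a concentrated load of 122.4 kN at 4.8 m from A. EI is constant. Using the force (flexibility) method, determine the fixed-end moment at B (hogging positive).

Release both end moments; the primary structure is a simply-supported span AB with redundants M_A and M_B.
Simple-span end rotations at A and B under the given loads:
  at A: point load 11.9 at a = 3: Pab(L + b)/(6LEI) = 26.77/EI
  at B: point load 11.9 at a = 3: Pab(L + a)/(6LEI) = 26.77/EI
  at A: point load 122.4 at a = 4.8: Pab(L + b)/(6LEI) = 141/EI
  at B: point load 122.4 at a = 4.8: Pab(L + a)/(6LEI) = 211.5/EI
  θ_A0 = 167.8/EI,  θ_B0 = 238.3/EI
Flexibility coefficients: a unit moment at one end gives L/(3EI) there and L/(6EI) at the far end, so f₁₁ = f₂₂ = 2/EI and f₁₂ = f₂₁ = 1/EI.
Compatibility — zero rotation at each built-in end:
  2 M_A + 1 M_B = 167.8
  1 M_A + 2 M_B = 238.3
Solving the pair gives M_A = 32.43 kN·m and M_B = 102.9 kN·m (hogging).

M_B = 102.9 kN·m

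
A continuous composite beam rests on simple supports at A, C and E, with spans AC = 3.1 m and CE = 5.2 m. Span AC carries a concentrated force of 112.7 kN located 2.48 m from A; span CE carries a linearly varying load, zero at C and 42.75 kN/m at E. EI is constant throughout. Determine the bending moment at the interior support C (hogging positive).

Take M_C as the redundant. Released structure: two simple spans AC and CE with a hinge at C.
Discontinuity in slope at C on the released structure — sum the simple-span end rotations:
  span AC: point load 112.7 at a = 2.48: Pab(L + a)/(6LEI) = 51.99/EI
  span CE: triangular load, peak 42.75: 7w₀L³/(360EI) = 116.9/EI
  relative rotation θ_0 = (51.99 + 116.9)/EI = 168.9/EI
A unit hogging moment at C produces rotation L₁/(3EI) + L₂/(3EI) = 2.767/EI.
Compatibility: M_C·(L₁+L₂)/(3EI) = θ_0, giving M_C = 61.04 kN·m (hogging).

M_C = 61.04 kN·m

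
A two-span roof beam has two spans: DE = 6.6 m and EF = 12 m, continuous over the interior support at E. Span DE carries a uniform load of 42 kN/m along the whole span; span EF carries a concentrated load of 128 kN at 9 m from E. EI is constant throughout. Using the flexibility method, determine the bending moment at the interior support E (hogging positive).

Insert a hinge at E; M_E is the redundant, and each span becomes simply supported.
End slopes at the hinge E, treating each span as simply supported:
  span DE: UDL 42: wL³/(24EI) = 503.1/EI
  span EF: point load 128 at a = 9: Pab(L + b)/(6LEI) = 720/EI
  relative rotation θ_0 = (503.1 + 720)/EI = 1223/EI
A unit hogging moment at E produces rotation L₁/(3EI) + L₂/(3EI) = 6.2/EI.
Compatibility: M_E·(L₁+L₂)/(3EI) = θ_0, giving M_E = 197.3 kN·m (hogging).

M_E = 197.3 kN·m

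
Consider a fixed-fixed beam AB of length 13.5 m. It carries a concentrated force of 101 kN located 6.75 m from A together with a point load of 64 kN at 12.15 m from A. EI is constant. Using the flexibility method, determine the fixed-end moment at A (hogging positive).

M_A = 178.2 kN·m

Take the two fixed-end moments M_A, M_B as redundants; the released structure is the simple span AB.
On the primary (simply-supported) span, the end slopes from the loading are:
  at A: point load 101 at a = 6.75: Pab(L + b)/(6LEI) = 1150/EI
  at B: point load 101 at a = 6.75: Pab(L + a)/(6LEI) = 1150/EI
  at A: point load 64 at a = 12.15: Pab(L + b)/(6LEI) = 192.5/EI
  at B: point load 64 at a = 12.15: Pab(L + a)/(6LEI) = 332.4/EI
  θ_A0 = 1343/EI,  θ_B0 = 1483/EI
Flexibility coefficients: a unit moment at one end gives L/(3EI) there and L/(6EI) at the far end, so f₁₁ = f₂₂ = 4.5/EI and f₁₂ = f₂₁ = 2.25/EI.
Compatibility — zero rotation at each built-in end:
  4.5 M_A + 2.25 M_B = 1343
  2.25 M_A + 4.5 M_B = 1483
Solving the pair gives M_A = 178.2 kN·m and M_B = 240.4 kN·m (hogging).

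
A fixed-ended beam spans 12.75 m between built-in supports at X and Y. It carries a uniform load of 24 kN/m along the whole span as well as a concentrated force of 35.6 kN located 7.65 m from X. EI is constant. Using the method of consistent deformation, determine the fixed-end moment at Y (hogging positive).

Release both end moments; the primary structure is a simply-supported span XY with redundants M_X and M_Y.
End rotations of the released simple span under the applied load (×1/EI):
  at X: UDL 24: wL³/(24EI) = 2073/EI
  at Y: UDL 24: wL³/(24EI) = 2073/EI
  at X: point load 35.6 at a = 7.65: Pab(L + b)/(6LEI) = 324.1/EI
  at Y: point load 35.6 at a = 7.65: Pab(L + a)/(6LEI) = 370.4/EI
  θ_X0 = 2397/EI,  θ_Y0 = 2443/EI
Flexibility coefficients: a unit moment at one end gives L/(3EI) there and L/(6EI) at the far end, so f₁₁ = f₂₂ = 4.25/EI and f₁₂ = f₂₁ = 2.125/EI.
Compatibility — zero rotation at each built-in end:
  4.25 M_X + 2.125 M_Y = 2397
  2.125 M_X + 4.25 M_Y = 2443
Solving the pair gives M_X = 368.7 kN·m and M_Y = 390.5 kN·m (hogging).

M_Y = 390.5 kN·m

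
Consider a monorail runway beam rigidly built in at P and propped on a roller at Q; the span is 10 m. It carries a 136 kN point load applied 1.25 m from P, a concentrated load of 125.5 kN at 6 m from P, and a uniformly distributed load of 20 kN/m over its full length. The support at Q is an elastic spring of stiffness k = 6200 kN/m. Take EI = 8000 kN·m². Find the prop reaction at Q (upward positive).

R_Q = 131.8 kN

Take the reaction at Q as the redundant and release it; the primary structure is a cantilever fixed at P.
Deflection at Q on the released cantilever, summing each load's contribution:
  point load 136 at a = 1.25: Pa²(3L − a)/(6EI) = 1018/EI
  point load 125.5 at a = 6: Pa²(3L − a)/(6EI) = 18072/EI
  UDL 20: wL⁴/(8EI) = 25000/EI
  δ_0 = 44090/EI
Tip deflection under a unit load at Q: L³/(3EI) = 333.3/EI.
With EI = 8000 kN·m²: δ_0 = 5.5113 m and δ_{QQ} = 0.041667 m/kN.
Compatibility — the spring shortens by R_Q/k under the reaction it provides: δ_0 − R_Q·δ_{QQ} = R_Q/k. With 1/k = 0.000161 m/kN, R_Q = δ_0 / (δ_{QQ} + 1/k) = 5.5113 / (0.041667 + 0.000161) = 131.8 kN.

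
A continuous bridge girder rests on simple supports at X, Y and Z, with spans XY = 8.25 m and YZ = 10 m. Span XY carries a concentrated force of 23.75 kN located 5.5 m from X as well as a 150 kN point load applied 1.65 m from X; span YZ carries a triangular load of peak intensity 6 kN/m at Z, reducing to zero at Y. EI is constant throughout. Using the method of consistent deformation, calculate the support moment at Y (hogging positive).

M_Y = 89.28 kN·m

Take M_Y as the redundant. Released structure: two simple spans XY and YZ with a hinge at Y.
Rotations at Y on the released spans (each span's end-slope, ×1/EI):
  span XY: point load 23.75 at a = 5.5: Pab(L + a)/(6LEI) = 99.78/EI
  span XY: point load 150 at a = 1.65: Pab(L + a)/(6LEI) = 326.7/EI
  span YZ: triangular load, peak 6: 7w₀L³/(360EI) = 116.7/EI
  relative rotation θ_0 = (426.5 + 116.7)/EI = 543.1/EI
A unit hogging moment at Y produces rotation L₁/(3EI) + L₂/(3EI) = 6.083/EI.
Compatibility: M_Y·(L₁+L₂)/(3EI) = θ_0, giving M_Y = 89.28 kN·m (hogging).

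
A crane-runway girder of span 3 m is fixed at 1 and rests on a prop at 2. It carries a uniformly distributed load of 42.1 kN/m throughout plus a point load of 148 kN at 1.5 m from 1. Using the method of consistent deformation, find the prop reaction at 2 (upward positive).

Release the roller at 2. Primary structure: cantilever fixed at 1.
Deflection at 2 on the released cantilever, summing each load's contribution:
  UDL 42.1: wL⁴/(8EI) = 426.3/EI
  point load 148 at a = 1.5: Pa²(3L − a)/(6EI) = 416.2/EI
  δ_0 = 842.5/EI
Tip deflection under a unit load at 2: L³/(3EI) = 9/EI.
Compatibility at 2: δ_0 − R_2·δ_{22} = 0, so R_2 = 842.5/9 = 93.61 kN.

R_2 = 93.61 kN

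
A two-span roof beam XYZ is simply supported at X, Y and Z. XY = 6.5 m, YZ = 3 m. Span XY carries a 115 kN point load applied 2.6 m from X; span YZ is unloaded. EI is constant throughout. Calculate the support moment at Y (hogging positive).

M_Y = 85.92 kN·m

Release continuity at Y by inserting a hinge; the redundant is the internal moment M_Y. The primary structure is two simply-supported spans XY and YZ.
Rotations at Y on the released spans (each span's end-slope, ×1/EI):
  span XY: point load 115 at a = 2.6: Pab(L + a)/(6LEI) = 272.1/EI
  relative rotation θ_0 = (272.1 + 0)/EI = 272.1/EI
A unit hogging moment at Y produces rotation L₁/(3EI) + L₂/(3EI) = 3.167/EI.
Compatibility: M_Y·(L₁+L₂)/(3EI) = θ_0, giving M_Y = 85.92 kN·m (hogging).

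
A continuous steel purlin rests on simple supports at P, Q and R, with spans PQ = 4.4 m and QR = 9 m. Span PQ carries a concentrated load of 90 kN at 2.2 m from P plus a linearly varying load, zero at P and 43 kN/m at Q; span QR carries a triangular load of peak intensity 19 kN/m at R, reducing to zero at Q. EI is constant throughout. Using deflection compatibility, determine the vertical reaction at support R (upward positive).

R_R = 45.57 kN

Insert a hinge at Q; M_Q is the redundant, and each span becomes simply supported.
End slopes at the hinge Q, treating each span as simply supported:
  span PQ: point load 90 at a = 2.2: Pab(L + a)/(6LEI) = 108.9/EI
  span PQ: triangular load, peak 43: w₀L³/(45EI) = 81.4/EI
  span QR: triangular load, peak 19: 7w₀L³/(360EI) = 269.3/EI
  relative rotation θ_0 = (190.3 + 269.3)/EI = 459.6/EI
A unit hogging moment at Q produces rotation L₁/(3EI) + L₂/(3EI) = 4.467/EI.
Compatibility: M_Q·(L₁+L₂)/(3EI) = θ_0, giving M_Q = 102.9 kN·m (hogging).
Span QR, ΣM about R: R_Q^{QR}·9 = 256.5 + 102.9, so R_Q^{QR} = 39.93 kN and R_R = 85.5 − 39.93 = 45.57 kN.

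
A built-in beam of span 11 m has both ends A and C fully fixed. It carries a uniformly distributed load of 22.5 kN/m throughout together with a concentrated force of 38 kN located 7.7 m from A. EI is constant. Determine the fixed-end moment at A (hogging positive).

Take the two fixed-end moments M_A, M_C as redundants; the released structure is the simple span AC.
Simple-span end rotations at A and C under the given loads:
  at A: UDL 22.5: wL³/(24EI) = 1248/EI
  at C: UDL 22.5: wL³/(24EI) = 1248/EI
  at A: point load 38 at a = 7.7: Pab(L + b)/(6LEI) = 209.2/EI
  at C: point load 38 at a = 7.7: Pab(L + a)/(6LEI) = 273.6/EI
  θ_A0 = 1457/EI,  θ_C0 = 1521/EI
Flexibility coefficients: a unit moment at one end gives L/(3EI) there and L/(6EI) at the far end, so f₁₁ = f₂₂ = 3.667/EI and f₁₂ = f₂₁ = 1.833/EI.
Compatibility — zero rotation at each built-in end:
  3.667 M_A + 1.833 M_C = 1457
  1.833 M_A + 3.667 M_C = 1521
Solving the pair gives M_A = 253.2 kN·m and M_C = 288.3 kN·m (hogging).

M_A = 253.2 kN·m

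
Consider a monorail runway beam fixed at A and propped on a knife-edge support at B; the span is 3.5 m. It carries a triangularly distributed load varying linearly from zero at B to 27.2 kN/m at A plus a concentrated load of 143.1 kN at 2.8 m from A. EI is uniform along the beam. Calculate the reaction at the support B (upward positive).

Remove the prop at B; the released (primary) structure is a cantilever built in at A.
Primary-structure tip deflection at B by superposition:
  triangular load, peak 27.2 at the fixed end: w₀L⁴/(30EI) = 136.1/EI
  point load 143.1 at a = 2.8: Pa²(3L − a)/(6EI) = 1440/EI
  δ_0 = 1576/EI
Tip deflection under a unit load at B: L³/(3EI) = 14.29/EI.
The prop prevents deflection at B: R_B = δ_0/δ_{BB} = 1576/14.29 = 110.3 kN.

R_B = 110.3 kN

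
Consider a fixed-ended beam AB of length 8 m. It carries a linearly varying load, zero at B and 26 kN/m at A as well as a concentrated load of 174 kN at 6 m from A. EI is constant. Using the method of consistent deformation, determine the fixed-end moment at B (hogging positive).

Take the two fixed-end moments M_A, M_B as redundants; the released structure is the simple span AB.
End rotations of the released simple span under the applied load (×1/EI):
  at A: triangular load, peak 26: w₀L³/(45EI) = 295.8/EI
  at B: triangular load, peak 26: 7w₀L³/(360EI) = 258.8/EI
  at A: point load 174 at a = 6: Pab(L + b)/(6LEI) = 435/EI
  at B: point load 174 at a = 6: Pab(L + a)/(6LEI) = 609/EI
  θ_A0 = 730.8/EI,  θ_B0 = 867.8/EI
Flexibility coefficients: a unit moment at one end gives L/(3EI) there and L/(6EI) at the far end, so f₁₁ = f₂₂ = 2.667/EI and f₁₂ = f₂₁ = 1.333/EI.
Compatibility — zero rotation at each built-in end:
  2.667 M_A + 1.333 M_B = 730.8
  1.333 M_A + 2.667 M_B = 867.8
Solving the pair gives M_A = 148.4 kN·m and M_B = 251.2 kN·m (hogging).

M_B = 251.2 kN·m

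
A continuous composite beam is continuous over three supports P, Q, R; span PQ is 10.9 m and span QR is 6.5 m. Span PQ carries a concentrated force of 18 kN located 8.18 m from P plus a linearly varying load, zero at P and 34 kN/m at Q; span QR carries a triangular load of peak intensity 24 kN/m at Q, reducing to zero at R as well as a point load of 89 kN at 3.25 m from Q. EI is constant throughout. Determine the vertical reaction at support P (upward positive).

R_P = 42.9 kN

Take M_Q as the redundant. Released structure: two simple spans PQ and QR with a hinge at Q.
Rotations at Q on the released spans (each span's end-slope, ×1/EI):
  span PQ: point load 18 at a = 8.18: Pab(L + a)/(6LEI) = 116.8/EI
  span PQ: triangular load, peak 34: w₀L³/(45EI) = 978.5/EI
  span QR: triangular load, peak 24: w₀L³/(45EI) = 146.5/EI
  span QR: point load 89 at a = 3.25: Pab(L + b)/(6LEI) = 235/EI
  relative rotation θ_0 = (1095 + 381.5)/EI = 1477/EI
A unit hogging moment at Q produces rotation L₁/(3EI) + L₂/(3EI) = 5.8/EI.
Compatibility: M_Q·(L₁+L₂)/(3EI) = θ_0, giving M_Q = 254.6 kN·m (hogging).
Span PQ, ΣM about P with M_Q applied at Q: R_Q^{PQ}·10.9 = 1494 + 254.6, so R_Q^{PQ} = 160.4 kN and R_P = 203.3 − 160.4 = 42.9 kN.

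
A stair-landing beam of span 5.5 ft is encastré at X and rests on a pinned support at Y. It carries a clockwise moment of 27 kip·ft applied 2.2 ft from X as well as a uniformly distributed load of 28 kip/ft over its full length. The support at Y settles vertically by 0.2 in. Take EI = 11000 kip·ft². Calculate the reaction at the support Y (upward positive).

Remove the prop at Y; the released (primary) structure is a cantilever built in at X.
Deflection at Y on the released cantilever, summing each load's contribution:
  clockwise couple 27 at a = 2.2: M₀a(2L − a)/(2EI) = 261.4/EI
  UDL 28: wL⁴/(8EI) = 3203/EI
  δ_0 = 3464/EI
Flexibility coefficient — unit upward force at Y: δ_{YY} = L³/(3EI) = 55.46/EI.
With EI = 11000 kip·ft²: δ_0 = 0.31492 ft and δ_{YY} = 0.005042 ft/kip.
Compatibility — the beam at Y must follow the support down by 0.01667 ft: δ_0 − R_Y·δ_{YY} = 0.01667, so R_Y = (0.31492 − 0.01667)/0.005042 = 59.16 kip.

R_Y = 59.16 kip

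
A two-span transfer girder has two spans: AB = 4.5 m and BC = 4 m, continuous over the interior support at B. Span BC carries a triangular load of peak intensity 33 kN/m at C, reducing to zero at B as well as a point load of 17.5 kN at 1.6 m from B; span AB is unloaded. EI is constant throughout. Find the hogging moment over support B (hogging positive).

M_B = 20.82 kN·m

Insert a hinge at B; M_B is the redundant, and each span becomes simply supported.
Discontinuity in slope at B on the released structure — sum the simple-span end rotations:
  span BC: triangular load, peak 33: 7w₀L³/(360EI) = 41.07/EI
  span BC: point load 17.5 at a = 1.6: Pab(L + b)/(6LEI) = 17.92/EI
  relative rotation θ_0 = (0 + 58.99)/EI = 58.99/EI
A unit hogging moment at B produces rotation L₁/(3EI) + L₂/(3EI) = 2.833/EI.
Compatibility: M_B·(L₁+L₂)/(3EI) = θ_0, giving M_B = 20.82 kN·m (hogging).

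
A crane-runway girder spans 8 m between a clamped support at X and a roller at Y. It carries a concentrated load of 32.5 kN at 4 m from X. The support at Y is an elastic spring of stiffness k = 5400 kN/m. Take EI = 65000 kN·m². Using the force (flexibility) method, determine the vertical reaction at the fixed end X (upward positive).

R_X = 23.01 kN

Choose R_Y as the redundant. The primary structure is the cantilever fixed at X.
Downward deflection at the released point Y due to the loads:
  point load 32.5 at a = 4: Pa²(3L − a)/(6EI) = 1733/EI
Tip deflection under a unit load at Y: L³/(3EI) = 170.7/EI.
With EI = 65000 kN·m²: δ_0 = 0.026667 m and δ_{YY} = 0.002626 m/kN.
Compatibility — the spring shortens by R_Y/k under the reaction it provides: δ_0 − R_Y·δ_{YY} = R_Y/k. With 1/k = 0.000185 m/kN, R_Y = δ_0 / (δ_{YY} + 1/k) = 0.026667 / (0.002626 + 0.000185) = 9.487 kN.
Vertical equilibrium: R_X = ΣP − R_Y = 32.5 − 9.487 = 23.01 kN.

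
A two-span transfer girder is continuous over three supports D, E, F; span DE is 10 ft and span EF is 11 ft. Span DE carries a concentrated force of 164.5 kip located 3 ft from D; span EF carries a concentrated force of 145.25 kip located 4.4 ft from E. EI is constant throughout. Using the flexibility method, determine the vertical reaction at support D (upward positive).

Release continuity at E by inserting a hinge; the redundant is the internal moment M_E. The primary structure is two simply-supported spans DE and EF.
Discontinuity in slope at E on the released structure — sum the simple-span end rotations:
  span DE: point load 164.5 at a = 3: Pab(L + a)/(6LEI) = 748.5/EI
  span EF: point load 145.25 at a = 4.4: Pab(L + b)/(6LEI) = 1125/EI
  relative rotation θ_0 = (748.5 + 1125)/EI = 1873/EI
A unit hogging moment at E produces rotation L₁/(3EI) + L₂/(3EI) = 7/EI.
Compatibility: M_E·(L₁+L₂)/(3EI) = θ_0, giving M_E = 267.6 kip·ft (hogging).
Span DE, ΣM about D with M_E applied at E: R_E^{DE}·10 = 493.5 + 267.6, so R_E^{DE} = 76.11 kip and R_D = 164.5 − 76.11 = 88.39 kip.

R_D = 88.39 kip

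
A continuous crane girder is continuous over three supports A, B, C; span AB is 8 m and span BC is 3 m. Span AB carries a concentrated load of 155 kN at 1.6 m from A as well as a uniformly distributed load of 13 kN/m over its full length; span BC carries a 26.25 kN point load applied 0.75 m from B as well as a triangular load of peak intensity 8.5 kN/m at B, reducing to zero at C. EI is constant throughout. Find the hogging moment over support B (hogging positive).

Take M_B as the redundant. Released structure: two simple spans AB and BC with a hinge at B.
Discontinuity in slope at B on the released structure — sum the simple-span end rotations:
  span AB: point load 155 at a = 1.6: Pab(L + a)/(6LEI) = 317.4/EI
  span AB: UDL 13: wL³/(24EI) = 277.3/EI
  span BC: point load 26.25 at a = 0.75: Pab(L + b)/(6LEI) = 12.92/EI
  span BC: triangular load, peak 8.5: w₀L³/(45EI) = 5.1/EI
  relative rotation θ_0 = (594.8 + 18.02)/EI = 612.8/EI
A unit hogging moment at B produces rotation L₁/(3EI) + L₂/(3EI) = 3.667/EI.
Slope continuity at B: θ_0 = M_B·3.667/EI, so M_B = 612.8/3.667 = 167.1 kN·m (hogging).

M_B = 167.1 kN·m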